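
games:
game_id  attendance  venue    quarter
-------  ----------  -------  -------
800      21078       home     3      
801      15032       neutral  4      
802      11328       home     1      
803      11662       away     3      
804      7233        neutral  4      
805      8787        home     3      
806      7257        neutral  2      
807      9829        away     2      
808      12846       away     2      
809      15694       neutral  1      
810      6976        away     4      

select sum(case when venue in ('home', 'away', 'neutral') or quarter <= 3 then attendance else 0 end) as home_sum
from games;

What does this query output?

127722

game_id=800: ✓ → 21078
game_id=801: ✓ → 15032
game_id=802: ✓ → 11328
game_id=803: ✓ → 11662
game_id=804: ✓ → 7233
game_id=805: ✓ → 8787
game_id=806: ✓ → 7257
game_id=807: ✓ → 9829
game_id=808: ✓ → 12846
game_id=809: ✓ → 15694
game_id=810: ✓ → 6976
home_sum = 21078 + 15032 + 11328 + 11662 + 7233 + 8787 + 7257 + 9829 + 12846 + 15694 + 6976 = 127722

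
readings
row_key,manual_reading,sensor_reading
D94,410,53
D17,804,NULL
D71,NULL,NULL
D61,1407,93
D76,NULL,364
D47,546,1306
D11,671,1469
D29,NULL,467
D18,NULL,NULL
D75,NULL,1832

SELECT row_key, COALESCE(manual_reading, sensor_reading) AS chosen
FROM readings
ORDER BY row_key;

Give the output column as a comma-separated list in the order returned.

row_key=D11: manual_reading=671 → 671
row_key=D17: manual_reading=804 → 804
row_key=D18: manual_reading=NULL, sensor_reading=NULL (all NULL) → NULL
row_key=D29: manual_reading=NULL, sensor_reading=467 → 467
row_key=D47: manual_reading=546 → 546
row_key=D61: manual_reading=1407 → 1407
row_key=D71: manual_reading=NULL, sensor_reading=NULL (all NULL) → NULL
row_key=D75: manual_reading=NULL, sensor_reading=1832 → 1832
row_key=D76: manual_reading=NULL, sensor_reading=364 → 364
row_key=D94: manual_reading=410 → 410

671, 804, NULL, 467, 546, 1407, NULL, 1832, 364, 410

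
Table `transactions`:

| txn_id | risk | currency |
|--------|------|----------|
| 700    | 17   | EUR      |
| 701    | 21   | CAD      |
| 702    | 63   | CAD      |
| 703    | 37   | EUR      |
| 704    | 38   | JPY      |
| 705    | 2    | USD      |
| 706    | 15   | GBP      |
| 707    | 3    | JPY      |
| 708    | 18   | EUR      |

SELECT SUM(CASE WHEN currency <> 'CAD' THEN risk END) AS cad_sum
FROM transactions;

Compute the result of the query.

130

txn_id=700: ✓ → 17
txn_id=701: ✗
txn_id=702: ✗
txn_id=703: ✓ → 37
txn_id=704: ✓ → 38
txn_id=705: ✓ → 2
txn_id=706: ✓ → 15
txn_id=707: ✓ → 3
txn_id=708: ✓ → 18
cad_sum = 17 + 37 + 38 + 2 + 15 + 3 + 18 = 130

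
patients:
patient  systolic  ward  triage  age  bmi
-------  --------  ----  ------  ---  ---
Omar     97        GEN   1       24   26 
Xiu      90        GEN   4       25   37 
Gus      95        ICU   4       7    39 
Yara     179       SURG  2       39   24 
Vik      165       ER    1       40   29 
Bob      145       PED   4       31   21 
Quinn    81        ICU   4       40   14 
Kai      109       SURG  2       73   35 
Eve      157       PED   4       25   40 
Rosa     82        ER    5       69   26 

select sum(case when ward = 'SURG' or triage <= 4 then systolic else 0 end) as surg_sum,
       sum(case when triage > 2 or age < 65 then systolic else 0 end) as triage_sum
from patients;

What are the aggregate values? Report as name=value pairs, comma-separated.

[surg_sum: ward = 'SURG' or triage <= 4]
patient=Omar: ✓ → 97
patient=Xiu: ✓ → 90
patient=Gus: ✓ → 95
patient=Yara: ✓ → 179
patient=Vik: ✓ → 165
patient=Bob: ✓ → 145
patient=Quinn: ✓ → 81
patient=Kai: ✓ → 109
patient=Eve: ✓ → 157
patient=Rosa: ✗
surg_sum = 97 + 90 + 95 + 179 + 165 + 145 + 81 + 109 + 157 = 1118
—
[triage_sum: triage > 2 or age < 65]
patient=Omar: ✓ → 97
patient=Xiu: ✓ → 90
patient=Gus: ✓ → 95
patient=Yara: ✓ → 179
patient=Vik: ✓ → 165
patient=Bob: ✓ → 145
patient=Quinn: ✓ → 81
patient=Kai: ✗
patient=Eve: ✓ → 157
patient=Rosa: ✓ → 82
triage_sum = 97 + 90 + 95 + 179 + 165 + 145 + 81 + 157 + 82 = 1091

surg_sum=1118, triage_sum=1091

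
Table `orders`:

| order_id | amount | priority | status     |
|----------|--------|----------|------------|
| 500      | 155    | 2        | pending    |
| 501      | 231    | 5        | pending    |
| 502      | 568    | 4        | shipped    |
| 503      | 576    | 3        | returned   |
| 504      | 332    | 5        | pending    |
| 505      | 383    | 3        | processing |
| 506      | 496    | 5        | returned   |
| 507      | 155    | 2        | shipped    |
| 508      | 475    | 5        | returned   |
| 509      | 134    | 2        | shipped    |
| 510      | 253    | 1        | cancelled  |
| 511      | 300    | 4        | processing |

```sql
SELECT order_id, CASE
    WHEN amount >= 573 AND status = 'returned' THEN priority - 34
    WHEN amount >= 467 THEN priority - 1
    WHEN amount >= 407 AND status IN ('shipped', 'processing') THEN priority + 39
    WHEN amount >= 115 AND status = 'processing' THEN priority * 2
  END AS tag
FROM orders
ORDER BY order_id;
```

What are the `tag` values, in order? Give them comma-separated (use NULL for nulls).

order_id=500: (no match → NULL) → NULL
order_id=501: (no match → NULL) → NULL
order_id=502: amount >= 467 → 3
order_id=503: amount >= 573 AND status = 'returned' → -31
order_id=504: (no match → NULL) → NULL
order_id=505: amount >= 115 AND status = 'processing' → 6
order_id=506: amount >= 467 → 4
order_id=507: (no match → NULL) → NULL
order_id=508: amount >= 467 → 4
order_id=509: (no match → NULL) → NULL
order_id=510: (no match → NULL) → NULL
order_id=511: amount >= 115 AND status = 'processing' → 8

NULL, NULL, 3, -31, NULL, 6, 4, NULL, 4, NULL, NULL, 8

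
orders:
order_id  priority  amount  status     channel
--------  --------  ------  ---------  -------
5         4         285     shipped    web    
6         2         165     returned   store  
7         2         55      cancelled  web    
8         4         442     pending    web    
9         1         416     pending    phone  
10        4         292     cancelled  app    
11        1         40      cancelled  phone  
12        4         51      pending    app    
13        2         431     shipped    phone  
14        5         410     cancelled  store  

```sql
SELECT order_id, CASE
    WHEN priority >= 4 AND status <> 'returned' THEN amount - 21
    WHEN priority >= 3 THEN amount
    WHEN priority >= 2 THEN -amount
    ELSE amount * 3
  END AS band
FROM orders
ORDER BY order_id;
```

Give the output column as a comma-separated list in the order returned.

264, -165, -55, 421, 1248, 271, 120, 30, -431, 389

order_id=5: priority >= 4 AND status <> 'returned' → 264
order_id=6: priority >= 2 → -165
order_id=7: priority >= 2 → -55
order_id=8: priority >= 4 AND status <> 'returned' → 421
order_id=9: ELSE → 1248
order_id=10: priority >= 4 AND status <> 'returned' → 271
order_id=11: ELSE → 120
order_id=12: priority >= 4 AND status <> 'returned' → 30
order_id=13: priority >= 2 → -431
order_id=14: priority >= 4 AND status <> 'returned' → 389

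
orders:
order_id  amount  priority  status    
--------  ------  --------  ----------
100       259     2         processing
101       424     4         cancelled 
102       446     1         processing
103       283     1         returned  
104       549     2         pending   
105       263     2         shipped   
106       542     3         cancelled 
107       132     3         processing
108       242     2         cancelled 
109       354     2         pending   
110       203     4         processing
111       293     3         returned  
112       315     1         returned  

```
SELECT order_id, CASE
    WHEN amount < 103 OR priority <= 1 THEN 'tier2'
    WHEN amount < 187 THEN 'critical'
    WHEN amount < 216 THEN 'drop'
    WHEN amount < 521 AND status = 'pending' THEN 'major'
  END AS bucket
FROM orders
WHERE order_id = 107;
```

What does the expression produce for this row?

order_id = 107: amount=132, priority=3, status=processing.
amount < 103 OR priority <= 1 → false
amount < 187 → true → critical

critical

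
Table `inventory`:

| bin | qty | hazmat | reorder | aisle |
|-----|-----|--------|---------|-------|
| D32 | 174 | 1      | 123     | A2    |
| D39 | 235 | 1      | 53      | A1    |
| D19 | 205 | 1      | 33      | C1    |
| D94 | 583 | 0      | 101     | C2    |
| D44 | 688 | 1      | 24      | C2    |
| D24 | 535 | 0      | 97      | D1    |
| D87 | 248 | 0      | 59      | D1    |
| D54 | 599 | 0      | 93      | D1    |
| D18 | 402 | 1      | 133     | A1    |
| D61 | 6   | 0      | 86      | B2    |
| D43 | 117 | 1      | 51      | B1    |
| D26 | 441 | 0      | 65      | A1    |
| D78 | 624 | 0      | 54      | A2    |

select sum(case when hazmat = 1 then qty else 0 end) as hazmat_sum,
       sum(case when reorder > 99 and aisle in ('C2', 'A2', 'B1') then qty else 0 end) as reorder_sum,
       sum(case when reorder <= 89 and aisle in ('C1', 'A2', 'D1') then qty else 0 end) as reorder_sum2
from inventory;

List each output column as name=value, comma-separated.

hazmat_sum=1821, reorder_sum=757, reorder_sum2=1077

[hazmat_sum: hazmat = 1]
bin=D32: ✓ → 174
bin=D39: ✓ → 235
bin=D19: ✓ → 205
bin=D94: ✗
bin=D44: ✓ → 688
bin=D24: ✗
bin=D87: ✗
bin=D54: ✗
bin=D18: ✓ → 402
bin=D61: ✗
bin=D43: ✓ → 117
bin=D26: ✗
bin=D78: ✗
hazmat_sum = 174 + 235 + 205 + 688 + 402 + 117 = 1821
—
[reorder_sum: reorder > 99 and aisle in ('C2', 'A2', 'B1')]
bin=D32: ✓ → 174
bin=D39: ✗
bin=D19: ✗
bin=D94: ✓ → 583
bin=D44: ✗
bin=D24: ✗
bin=D87: ✗
bin=D54: ✗
bin=D18: ✗
bin=D61: ✗
bin=D43: ✗
bin=D26: ✗
bin=D78: ✗
reorder_sum = 174 + 583 = 757
—
[reorder_sum2: reorder <= 89 and aisle in ('C1', 'A2', 'D1')]
bin=D32: ✗
bin=D39: ✗
bin=D19: ✓ → 205
bin=D94: ✗
bin=D44: ✗
bin=D24: ✗
bin=D87: ✓ → 248
bin=D54: ✗
bin=D18: ✗
bin=D61: ✗
bin=D43: ✗
bin=D26: ✗
bin=D78: ✓ → 624
reorder_sum2 = 205 + 248 + 624 = 1077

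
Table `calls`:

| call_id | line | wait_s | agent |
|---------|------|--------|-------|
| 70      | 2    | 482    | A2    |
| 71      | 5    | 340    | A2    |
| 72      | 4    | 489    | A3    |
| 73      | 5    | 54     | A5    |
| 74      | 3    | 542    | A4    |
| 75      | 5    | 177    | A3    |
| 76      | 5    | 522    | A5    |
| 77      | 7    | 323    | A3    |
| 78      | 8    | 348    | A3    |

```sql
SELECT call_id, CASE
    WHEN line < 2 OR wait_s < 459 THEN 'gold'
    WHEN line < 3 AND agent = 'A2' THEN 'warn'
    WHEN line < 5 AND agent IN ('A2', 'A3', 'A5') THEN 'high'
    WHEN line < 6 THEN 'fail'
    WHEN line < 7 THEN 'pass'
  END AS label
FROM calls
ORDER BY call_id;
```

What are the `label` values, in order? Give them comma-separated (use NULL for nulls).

call_id=70: line < 3 AND agent = 'A2' → warn
call_id=71: line < 2 OR wait_s < 459 → gold
call_id=72: line < 5 AND agent IN ('A2', 'A3', 'A5') → high
call_id=73: line < 2 OR wait_s < 459 → gold
call_id=74: line < 6 → fail
call_id=75: line < 2 OR wait_s < 459 → gold
call_id=76: line < 6 → fail
call_id=77: line < 2 OR wait_s < 459 → gold
call_id=78: line < 2 OR wait_s < 459 → gold

warn, gold, high, gold, fail, gold, fail, gold, gold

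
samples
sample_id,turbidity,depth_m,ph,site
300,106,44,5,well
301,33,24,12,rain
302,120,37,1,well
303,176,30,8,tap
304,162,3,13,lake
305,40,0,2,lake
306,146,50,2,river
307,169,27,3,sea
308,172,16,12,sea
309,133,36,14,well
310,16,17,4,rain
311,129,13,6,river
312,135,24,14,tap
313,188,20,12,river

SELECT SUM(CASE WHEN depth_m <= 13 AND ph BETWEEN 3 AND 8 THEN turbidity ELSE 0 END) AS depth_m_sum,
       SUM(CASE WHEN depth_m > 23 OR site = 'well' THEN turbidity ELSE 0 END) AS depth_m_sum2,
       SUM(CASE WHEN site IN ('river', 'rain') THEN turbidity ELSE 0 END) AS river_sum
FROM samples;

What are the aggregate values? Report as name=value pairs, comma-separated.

[depth_m_sum: depth_m <= 13 AND ph BETWEEN 3 AND 8]
sample_id=300: ✗
sample_id=301: ✗
sample_id=302: ✗
sample_id=303: ✗
sample_id=304: ✗
sample_id=305: ✗
sample_id=306: ✗
sample_id=307: ✗
sample_id=308: ✗
sample_id=309: ✗
sample_id=310: ✗
sample_id=311: ✓ → 129
sample_id=312: ✗
sample_id=313: ✗
depth_m_sum = 129
—
[depth_m_sum2: depth_m > 23 OR site = 'well']
sample_id=300: ✓ → 106
sample_id=301: ✓ → 33
sample_id=302: ✓ → 120
sample_id=303: ✓ → 176
sample_id=304: ✗
sample_id=305: ✗
sample_id=306: ✓ → 146
sample_id=307: ✓ → 169
sample_id=308: ✗
sample_id=309: ✓ → 133
sample_id=310: ✗
sample_id=311: ✗
sample_id=312: ✓ → 135
sample_id=313: ✗
depth_m_sum2 = 106 + 33 + 120 + 176 + 146 + 169 + 133 + 135 = 1018
—
[river_sum: site IN ('river', 'rain')]
sample_id=300: ✗
sample_id=301: ✓ → 33
sample_id=302: ✗
sample_id=303: ✗
sample_id=304: ✗
sample_id=305: ✗
sample_id=306: ✓ → 146
sample_id=307: ✗
sample_id=308: ✗
sample_id=309: ✗
sample_id=310: ✓ → 16
sample_id=311: ✓ → 129
sample_id=312: ✗
sample_id=313: ✓ → 188
river_sum = 33 + 146 + 16 + 129 + 188 = 512

depth_m_sum=129, depth_m_sum2=1018, river_sum=512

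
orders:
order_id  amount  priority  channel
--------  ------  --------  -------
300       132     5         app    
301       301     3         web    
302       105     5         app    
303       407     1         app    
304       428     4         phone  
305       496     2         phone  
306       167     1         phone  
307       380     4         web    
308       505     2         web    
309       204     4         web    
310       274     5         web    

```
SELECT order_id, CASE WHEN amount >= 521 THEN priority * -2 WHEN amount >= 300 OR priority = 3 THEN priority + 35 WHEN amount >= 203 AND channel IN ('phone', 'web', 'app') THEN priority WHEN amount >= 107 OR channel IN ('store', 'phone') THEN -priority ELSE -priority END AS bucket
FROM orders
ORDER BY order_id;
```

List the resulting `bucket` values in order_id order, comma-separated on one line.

order_id=300: amount >= 107 OR channel IN ('store', 'phone') → -5
order_id=301: amount >= 300 OR priority = 3 → 38
order_id=302: ELSE → -5
order_id=303: amount >= 300 OR priority = 3 → 36
order_id=304: amount >= 300 OR priority = 3 → 39
order_id=305: amount >= 300 OR priority = 3 → 37
order_id=306: amount >= 107 OR channel IN ('store', 'phone') → -1
order_id=307: amount >= 300 OR priority = 3 → 39
order_id=308: amount >= 300 OR priority = 3 → 37
order_id=309: amount >= 203 AND channel IN ('phone', 'web', 'app') → 4
order_id=310: amount >= 203 AND channel IN ('phone', 'web', 'app') → 5

-5, 38, -5, 36, 39, 37, -1, 39, 37, 4, 5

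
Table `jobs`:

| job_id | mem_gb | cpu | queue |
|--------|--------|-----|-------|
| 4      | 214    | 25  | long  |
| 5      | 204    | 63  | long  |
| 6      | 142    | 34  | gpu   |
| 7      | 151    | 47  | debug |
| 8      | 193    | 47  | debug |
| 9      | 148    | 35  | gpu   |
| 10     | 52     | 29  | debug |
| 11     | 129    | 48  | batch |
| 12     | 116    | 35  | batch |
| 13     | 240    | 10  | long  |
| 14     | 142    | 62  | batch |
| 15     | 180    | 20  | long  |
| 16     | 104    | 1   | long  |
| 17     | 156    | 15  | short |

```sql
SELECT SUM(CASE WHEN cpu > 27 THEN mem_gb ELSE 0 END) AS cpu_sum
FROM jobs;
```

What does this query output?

job_id=4: ✗
job_id=5: ✓ → 204
job_id=6: ✓ → 142
job_id=7: ✓ → 151
job_id=8: ✓ → 193
job_id=9: ✓ → 148
job_id=10: ✓ → 52
job_id=11: ✓ → 129
job_id=12: ✓ → 116
job_id=13: ✗
job_id=14: ✓ → 142
job_id=15: ✗
job_id=16: ✗
job_id=17: ✗
cpu_sum = 204 + 142 + 151 + 193 + 148 + 52 + 129 + 116 + 142 = 1277

1277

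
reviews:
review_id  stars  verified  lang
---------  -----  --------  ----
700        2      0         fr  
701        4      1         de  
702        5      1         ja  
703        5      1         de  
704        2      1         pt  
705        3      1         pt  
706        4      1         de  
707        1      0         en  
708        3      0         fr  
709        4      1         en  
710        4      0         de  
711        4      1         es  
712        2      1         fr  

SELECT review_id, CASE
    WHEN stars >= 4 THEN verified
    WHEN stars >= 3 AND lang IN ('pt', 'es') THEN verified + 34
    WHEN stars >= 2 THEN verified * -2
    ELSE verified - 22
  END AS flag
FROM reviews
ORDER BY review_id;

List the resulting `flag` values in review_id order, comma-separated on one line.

review_id=700: stars >= 2 → 0
review_id=701: stars >= 4 → 1
review_id=702: stars >= 4 → 1
review_id=703: stars >= 4 → 1
review_id=704: stars >= 2 → -2
review_id=705: stars >= 3 AND lang IN ('pt', 'es') → 35
review_id=706: stars >= 4 → 1
review_id=707: ELSE → -22
review_id=708: stars >= 2 → 0
review_id=709: stars >= 4 → 1
review_id=710: stars >= 4 → 0
review_id=711: stars >= 4 → 1
review_id=712: stars >= 2 → -2

0, 1, 1, 1, -2, 35, 1, -22, 0, 1, 0, 1, -2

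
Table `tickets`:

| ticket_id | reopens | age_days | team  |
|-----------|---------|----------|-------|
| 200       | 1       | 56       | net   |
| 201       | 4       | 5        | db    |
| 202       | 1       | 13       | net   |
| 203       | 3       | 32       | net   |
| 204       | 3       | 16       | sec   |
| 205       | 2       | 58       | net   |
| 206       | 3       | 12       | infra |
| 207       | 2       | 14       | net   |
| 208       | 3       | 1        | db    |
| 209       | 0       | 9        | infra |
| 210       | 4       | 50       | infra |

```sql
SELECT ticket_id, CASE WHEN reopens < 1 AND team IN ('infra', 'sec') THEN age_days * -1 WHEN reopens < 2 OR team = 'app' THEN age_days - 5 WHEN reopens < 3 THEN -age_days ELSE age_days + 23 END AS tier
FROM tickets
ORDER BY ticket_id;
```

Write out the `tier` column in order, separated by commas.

ticket_id=200: reopens < 2 OR team = 'app' → 51
ticket_id=201: ELSE → 28
ticket_id=202: reopens < 2 OR team = 'app' → 8
ticket_id=203: ELSE → 55
ticket_id=204: ELSE → 39
ticket_id=205: reopens < 3 → -58
ticket_id=206: ELSE → 35
ticket_id=207: reopens < 3 → -14
ticket_id=208: ELSE → 24
ticket_id=209: reopens < 1 AND team IN ('infra', 'sec') → -9
ticket_id=210: ELSE → 73

51, 28, 8, 55, 39, -58, 35, -14, 24, -9, 73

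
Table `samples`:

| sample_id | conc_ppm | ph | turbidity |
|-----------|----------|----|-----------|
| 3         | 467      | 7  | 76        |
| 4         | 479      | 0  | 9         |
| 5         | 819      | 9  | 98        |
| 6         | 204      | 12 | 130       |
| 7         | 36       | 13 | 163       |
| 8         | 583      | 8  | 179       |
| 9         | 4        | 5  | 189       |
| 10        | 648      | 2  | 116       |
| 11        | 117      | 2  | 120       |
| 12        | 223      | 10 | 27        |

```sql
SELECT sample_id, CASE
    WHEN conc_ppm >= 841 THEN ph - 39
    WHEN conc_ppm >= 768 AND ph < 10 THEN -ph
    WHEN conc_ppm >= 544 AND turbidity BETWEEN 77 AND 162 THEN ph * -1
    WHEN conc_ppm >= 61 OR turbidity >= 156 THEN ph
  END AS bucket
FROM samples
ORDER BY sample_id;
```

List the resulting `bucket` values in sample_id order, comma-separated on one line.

sample_id=3: conc_ppm >= 61 OR turbidity >= 156 → 7
sample_id=4: conc_ppm >= 61 OR turbidity >= 156 → 0
sample_id=5: conc_ppm >= 768 AND ph < 10 → -9
sample_id=6: conc_ppm >= 61 OR turbidity >= 156 → 12
sample_id=7: conc_ppm >= 61 OR turbidity >= 156 → 13
sample_id=8: conc_ppm >= 61 OR turbidity >= 156 → 8
sample_id=9: conc_ppm >= 61 OR turbidity >= 156 → 5
sample_id=10: conc_ppm >= 544 AND turbidity BETWEEN 77 AND 162 → -2
sample_id=11: conc_ppm >= 61 OR turbidity >= 156 → 2
sample_id=12: conc_ppm >= 61 OR turbidity >= 156 → 10

7, 0, -9, 12, 13, 8, 5, -2, 2, 10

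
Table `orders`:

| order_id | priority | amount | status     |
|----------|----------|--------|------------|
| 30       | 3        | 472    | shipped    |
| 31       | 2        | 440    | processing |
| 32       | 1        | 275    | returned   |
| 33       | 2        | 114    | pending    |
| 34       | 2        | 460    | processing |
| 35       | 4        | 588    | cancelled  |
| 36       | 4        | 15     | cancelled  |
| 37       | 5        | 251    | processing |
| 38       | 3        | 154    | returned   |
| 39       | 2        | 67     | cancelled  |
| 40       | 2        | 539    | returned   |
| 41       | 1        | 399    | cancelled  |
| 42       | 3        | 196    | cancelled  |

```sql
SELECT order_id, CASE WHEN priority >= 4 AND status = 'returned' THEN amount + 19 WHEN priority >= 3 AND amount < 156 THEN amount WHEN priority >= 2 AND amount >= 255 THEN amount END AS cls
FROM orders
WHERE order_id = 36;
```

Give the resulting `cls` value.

order_id = 36: priority=4, amount=15, status=cancelled.
priority >= 4 AND status = 'returned' → false
priority >= 3 AND amount < 156 → true → 15

15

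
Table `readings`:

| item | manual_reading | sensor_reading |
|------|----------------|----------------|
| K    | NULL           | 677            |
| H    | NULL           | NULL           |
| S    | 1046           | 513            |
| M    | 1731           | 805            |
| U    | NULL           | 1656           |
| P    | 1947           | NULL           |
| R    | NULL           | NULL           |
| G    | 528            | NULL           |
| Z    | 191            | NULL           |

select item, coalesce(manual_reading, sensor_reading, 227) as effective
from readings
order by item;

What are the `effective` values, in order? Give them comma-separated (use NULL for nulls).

item=G: manual_reading=528 → 528
item=H: manual_reading=NULL, sensor_reading=NULL, → literal 227 → 227
item=K: manual_reading=NULL, sensor_reading=677 → 677
item=M: manual_reading=1731 → 1731
item=P: manual_reading=1947 → 1947
item=R: manual_reading=NULL, sensor_reading=NULL, → literal 227 → 227
item=S: manual_reading=1046 → 1046
item=U: manual_reading=NULL, sensor_reading=1656 → 1656
item=Z: manual_reading=191 → 191

528, 227, 677, 1731, 1947, 227, 1046, 1656, 191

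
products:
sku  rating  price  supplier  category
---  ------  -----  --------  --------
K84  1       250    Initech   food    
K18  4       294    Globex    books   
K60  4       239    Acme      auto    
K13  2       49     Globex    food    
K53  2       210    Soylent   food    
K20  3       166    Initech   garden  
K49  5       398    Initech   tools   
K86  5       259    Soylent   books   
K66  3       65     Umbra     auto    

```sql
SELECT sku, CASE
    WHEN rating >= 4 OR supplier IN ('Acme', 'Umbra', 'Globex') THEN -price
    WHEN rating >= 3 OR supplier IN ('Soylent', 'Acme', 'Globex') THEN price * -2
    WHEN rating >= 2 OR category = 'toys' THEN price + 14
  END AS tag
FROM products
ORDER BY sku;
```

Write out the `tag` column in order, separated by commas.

-49, -294, -332, -398, -420, -239, -65, NULL, -259

sku=K13: rating >= 4 OR supplier IN ('Acme', 'Umbra', 'Globex') → -49
sku=K18: rating >= 4 OR supplier IN ('Acme', 'Umbra', 'Globex') → -294
sku=K20: rating >= 3 OR supplier IN ('Soylent', 'Acme', 'Globex') → -332
sku=K49: rating >= 4 OR supplier IN ('Acme', 'Umbra', 'Globex') → -398
sku=K53: rating >= 3 OR supplier IN ('Soylent', 'Acme', 'Globex') → -420
sku=K60: rating >= 4 OR supplier IN ('Acme', 'Umbra', 'Globex') → -239
sku=K66: rating >= 4 OR supplier IN ('Acme', 'Umbra', 'Globex') → -65
sku=K84: (no match → NULL) → NULL
sku=K86: rating >= 4 OR supplier IN ('Acme', 'Umbra', 'Globex') → -259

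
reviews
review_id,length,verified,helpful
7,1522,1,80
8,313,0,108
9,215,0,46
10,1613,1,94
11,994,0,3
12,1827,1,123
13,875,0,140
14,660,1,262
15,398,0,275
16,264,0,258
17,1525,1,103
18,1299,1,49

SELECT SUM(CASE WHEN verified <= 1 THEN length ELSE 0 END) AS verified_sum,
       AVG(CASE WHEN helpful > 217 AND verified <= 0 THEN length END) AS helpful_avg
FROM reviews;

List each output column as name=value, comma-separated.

[verified_sum: verified <= 1]
review_id=7: ✓ → 1522
review_id=8: ✓ → 313
review_id=9: ✓ → 215
review_id=10: ✓ → 1613
review_id=11: ✓ → 994
review_id=12: ✓ → 1827
review_id=13: ✓ → 875
review_id=14: ✓ → 660
review_id=15: ✓ → 398
review_id=16: ✓ → 264
review_id=17: ✓ → 1525
review_id=18: ✓ → 1299
verified_sum = 1522 + 313 + 215 + 1613 + 994 + 1827 + 875 + 660 + 398 + 264 + 1525 + 1299 = 11505
—
[helpful_avg: helpful > 217 AND verified <= 0]
review_id=7: ✗
review_id=8: ✗
review_id=9: ✗
review_id=10: ✗
review_id=11: ✗
review_id=12: ✗
review_id=13: ✗
review_id=14: ✗
review_id=15: ✓ → 398
review_id=16: ✓ → 264
review_id=17: ✗
review_id=18: ✗
helpful_avg = (398 + 264) / 2 = 331

verified_sum=11505, helpful_avg=331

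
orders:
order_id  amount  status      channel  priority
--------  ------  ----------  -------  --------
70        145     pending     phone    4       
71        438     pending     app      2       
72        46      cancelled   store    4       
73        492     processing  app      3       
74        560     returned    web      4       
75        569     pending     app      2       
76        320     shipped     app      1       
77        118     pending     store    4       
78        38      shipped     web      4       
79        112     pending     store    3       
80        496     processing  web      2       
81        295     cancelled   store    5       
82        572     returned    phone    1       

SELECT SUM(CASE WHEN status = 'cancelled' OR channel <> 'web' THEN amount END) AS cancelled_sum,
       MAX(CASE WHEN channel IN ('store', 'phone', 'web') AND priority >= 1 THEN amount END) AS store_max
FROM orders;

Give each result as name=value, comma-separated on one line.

[cancelled_sum: status = 'cancelled' OR channel <> 'web']
order_id=70: ✓ → 145
order_id=71: ✓ → 438
order_id=72: ✓ → 46
order_id=73: ✓ → 492
order_id=74: ✗
order_id=75: ✓ → 569
order_id=76: ✓ → 320
order_id=77: ✓ → 118
order_id=78: ✗
order_id=79: ✓ → 112
order_id=80: ✗
order_id=81: ✓ → 295
order_id=82: ✓ → 572
cancelled_sum = 145 + 438 + 46 + 492 + 569 + 320 + 118 + 112 + 295 + 572 = 3107
—
[store_max: channel IN ('store', 'phone', 'web') AND priority >= 1]
order_id=70: ✓ → 145
order_id=71: ✗
order_id=72: ✓ → 46
order_id=73: ✗
order_id=74: ✓ → 560
order_id=75: ✗
order_id=76: ✗
order_id=77: ✓ → 118
order_id=78: ✓ → 38
order_id=79: ✓ → 112
order_id=80: ✓ → 496
order_id=81: ✓ → 295
order_id=82: ✓ → 572
store_max = MAX(145, 46, 560, 118, 38, 112, 496, 295, 572) = 572

cancelled_sum=3107, store_max=572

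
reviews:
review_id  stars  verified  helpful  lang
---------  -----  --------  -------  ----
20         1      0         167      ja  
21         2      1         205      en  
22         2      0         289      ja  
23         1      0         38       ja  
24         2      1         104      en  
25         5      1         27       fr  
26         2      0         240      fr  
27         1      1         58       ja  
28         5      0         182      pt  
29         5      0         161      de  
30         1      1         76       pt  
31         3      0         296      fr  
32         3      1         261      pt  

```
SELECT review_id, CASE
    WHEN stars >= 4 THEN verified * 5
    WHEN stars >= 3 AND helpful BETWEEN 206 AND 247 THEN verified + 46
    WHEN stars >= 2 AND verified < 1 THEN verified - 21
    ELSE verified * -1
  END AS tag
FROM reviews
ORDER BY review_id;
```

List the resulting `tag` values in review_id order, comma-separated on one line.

0, -1, -21, 0, -1, 5, -21, -1, 0, 0, -1, -21, -1

review_id=20: ELSE → 0
review_id=21: ELSE → -1
review_id=22: stars >= 2 AND verified < 1 → -21
review_id=23: ELSE → 0
review_id=24: ELSE → -1
review_id=25: stars >= 4 → 5
review_id=26: stars >= 2 AND verified < 1 → -21
review_id=27: ELSE → -1
review_id=28: stars >= 4 → 0
review_id=29: stars >= 4 → 0
review_id=30: ELSE → -1
review_id=31: stars >= 2 AND verified < 1 → -21
review_id=32: ELSE → -1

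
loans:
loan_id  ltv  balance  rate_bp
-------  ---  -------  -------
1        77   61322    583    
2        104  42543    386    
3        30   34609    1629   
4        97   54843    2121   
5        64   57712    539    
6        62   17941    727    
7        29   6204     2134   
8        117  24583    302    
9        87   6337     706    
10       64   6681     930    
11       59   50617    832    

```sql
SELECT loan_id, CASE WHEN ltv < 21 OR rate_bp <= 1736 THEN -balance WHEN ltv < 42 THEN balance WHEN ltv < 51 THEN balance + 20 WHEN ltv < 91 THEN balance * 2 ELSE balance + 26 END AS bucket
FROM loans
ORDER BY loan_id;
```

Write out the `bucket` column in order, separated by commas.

-61322, -42543, -34609, 54869, -57712, -17941, 6204, -24583, -6337, -6681, -50617

loan_id=1: ltv < 21 OR rate_bp <= 1736 → -61322
loan_id=2: ltv < 21 OR rate_bp <= 1736 → -42543
loan_id=3: ltv < 21 OR rate_bp <= 1736 → -34609
loan_id=4: ELSE → 54869
loan_id=5: ltv < 21 OR rate_bp <= 1736 → -57712
loan_id=6: ltv < 21 OR rate_bp <= 1736 → -17941
loan_id=7: ltv < 42 → 6204
loan_id=8: ltv < 21 OR rate_bp <= 1736 → -24583
loan_id=9: ltv < 21 OR rate_bp <= 1736 → -6337
loan_id=10: ltv < 21 OR rate_bp <= 1736 → -6681
loan_id=11: ltv < 21 OR rate_bp <= 1736 → -50617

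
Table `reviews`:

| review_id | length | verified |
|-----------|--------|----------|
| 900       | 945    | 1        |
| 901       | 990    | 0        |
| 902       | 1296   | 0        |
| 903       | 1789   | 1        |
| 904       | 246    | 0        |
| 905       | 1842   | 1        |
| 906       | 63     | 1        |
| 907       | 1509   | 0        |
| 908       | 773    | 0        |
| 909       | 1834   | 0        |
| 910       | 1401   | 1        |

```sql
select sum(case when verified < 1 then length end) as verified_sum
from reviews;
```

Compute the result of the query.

6648

review_id=900: ✗
review_id=901: ✓ → 990
review_id=902: ✓ → 1296
review_id=903: ✗
review_id=904: ✓ → 246
review_id=905: ✗
review_id=906: ✗
review_id=907: ✓ → 1509
review_id=908: ✓ → 773
review_id=909: ✓ → 1834
review_id=910: ✗
verified_sum = 990 + 1296 + 246 + 1509 + 773 + 1834 = 6648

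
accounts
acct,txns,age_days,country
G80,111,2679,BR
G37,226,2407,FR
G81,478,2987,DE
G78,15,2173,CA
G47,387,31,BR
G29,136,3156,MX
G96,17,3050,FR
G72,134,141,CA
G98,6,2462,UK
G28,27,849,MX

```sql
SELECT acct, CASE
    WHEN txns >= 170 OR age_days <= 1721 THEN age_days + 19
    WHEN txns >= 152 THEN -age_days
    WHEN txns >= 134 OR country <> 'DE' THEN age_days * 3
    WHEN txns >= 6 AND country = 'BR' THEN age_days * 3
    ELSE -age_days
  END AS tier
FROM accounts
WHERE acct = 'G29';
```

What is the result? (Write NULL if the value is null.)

9468

acct = G29: txns=136, age_days=3156, country=MX.
txns >= 170 OR age_days <= 1721 → false
txns >= 152 → false
txns >= 134 OR country <> 'DE' → true → 9468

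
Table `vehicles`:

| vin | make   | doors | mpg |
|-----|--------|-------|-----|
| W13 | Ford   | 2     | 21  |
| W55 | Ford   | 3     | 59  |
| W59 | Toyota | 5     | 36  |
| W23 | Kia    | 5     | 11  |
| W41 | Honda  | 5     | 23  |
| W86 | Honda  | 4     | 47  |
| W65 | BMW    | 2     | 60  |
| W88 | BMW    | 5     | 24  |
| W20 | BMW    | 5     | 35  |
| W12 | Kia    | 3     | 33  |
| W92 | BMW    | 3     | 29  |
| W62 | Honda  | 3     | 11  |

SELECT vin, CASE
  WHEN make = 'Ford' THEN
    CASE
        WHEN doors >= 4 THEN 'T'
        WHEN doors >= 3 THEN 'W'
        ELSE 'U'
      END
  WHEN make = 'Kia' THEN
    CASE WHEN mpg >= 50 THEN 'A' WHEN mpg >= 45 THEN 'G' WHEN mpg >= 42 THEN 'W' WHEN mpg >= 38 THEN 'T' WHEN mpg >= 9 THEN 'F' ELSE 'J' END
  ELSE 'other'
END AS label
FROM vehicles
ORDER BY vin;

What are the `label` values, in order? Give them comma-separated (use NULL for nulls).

vin=W12: make='Kia' → inner[mpg >= 9] → F
vin=W13: make='Ford' → inner[ELSE] → U
vin=W20: make='BMW' → outer ELSE → other
vin=W23: make='Kia' → inner[mpg >= 9] → F
vin=W41: make='Honda' → outer ELSE → other
vin=W55: make='Ford' → inner[doors >= 3] → W
vin=W59: make='Toyota' → outer ELSE → other
vin=W62: make='Honda' → outer ELSE → other
vin=W65: make='BMW' → outer ELSE → other
vin=W86: make='Honda' → outer ELSE → other
vin=W88: make='BMW' → outer ELSE → other
vin=W92: make='BMW' → outer ELSE → other

F, U, other, F, other, W, other, other, other, other, other, other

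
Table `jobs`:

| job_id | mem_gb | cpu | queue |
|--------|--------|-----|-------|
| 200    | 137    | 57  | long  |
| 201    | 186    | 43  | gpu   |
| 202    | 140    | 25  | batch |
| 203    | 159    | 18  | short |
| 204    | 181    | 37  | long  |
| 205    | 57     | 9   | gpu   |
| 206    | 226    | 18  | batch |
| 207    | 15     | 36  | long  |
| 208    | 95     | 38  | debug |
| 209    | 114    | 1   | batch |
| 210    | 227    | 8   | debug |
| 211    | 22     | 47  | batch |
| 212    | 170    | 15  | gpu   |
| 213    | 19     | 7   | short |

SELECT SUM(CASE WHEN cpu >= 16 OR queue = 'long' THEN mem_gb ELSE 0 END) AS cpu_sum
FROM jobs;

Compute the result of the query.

job_id=200: ✓ → 137
job_id=201: ✓ → 186
job_id=202: ✓ → 140
job_id=203: ✓ → 159
job_id=204: ✓ → 181
job_id=205: ✗
job_id=206: ✓ → 226
job_id=207: ✓ → 15
job_id=208: ✓ → 95
job_id=209: ✗
job_id=210: ✗
job_id=211: ✓ → 22
job_id=212: ✗
job_id=213: ✗
cpu_sum = 137 + 186 + 140 + 159 + 181 + 226 + 15 + 95 + 22 = 1161

1161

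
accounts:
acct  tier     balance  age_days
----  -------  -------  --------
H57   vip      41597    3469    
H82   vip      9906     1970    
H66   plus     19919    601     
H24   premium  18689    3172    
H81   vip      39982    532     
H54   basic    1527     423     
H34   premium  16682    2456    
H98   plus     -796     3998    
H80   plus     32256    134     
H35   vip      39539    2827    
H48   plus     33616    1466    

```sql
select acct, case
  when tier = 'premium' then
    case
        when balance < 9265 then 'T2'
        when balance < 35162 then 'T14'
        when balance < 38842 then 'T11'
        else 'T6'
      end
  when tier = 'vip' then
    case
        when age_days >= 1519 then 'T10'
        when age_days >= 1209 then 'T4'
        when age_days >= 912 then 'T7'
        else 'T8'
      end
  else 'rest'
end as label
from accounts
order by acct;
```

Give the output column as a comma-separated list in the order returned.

acct=H24: tier='premium' → inner[balance < 35162] → T14
acct=H34: tier='premium' → inner[balance < 35162] → T14
acct=H35: tier='vip' → inner[age_days >= 1519] → T10
acct=H48: tier='plus' → outer ELSE → rest
acct=H54: tier='basic' → outer ELSE → rest
acct=H57: tier='vip' → inner[age_days >= 1519] → T10
acct=H66: tier='plus' → outer ELSE → rest
acct=H80: tier='plus' → outer ELSE → rest
acct=H81: tier='vip' → inner[ELSE] → T8
acct=H82: tier='vip' → inner[age_days >= 1519] → T10
acct=H98: tier='plus' → outer ELSE → rest

T14, T14, T10, rest, rest, T10, rest, rest, T8, T10, rest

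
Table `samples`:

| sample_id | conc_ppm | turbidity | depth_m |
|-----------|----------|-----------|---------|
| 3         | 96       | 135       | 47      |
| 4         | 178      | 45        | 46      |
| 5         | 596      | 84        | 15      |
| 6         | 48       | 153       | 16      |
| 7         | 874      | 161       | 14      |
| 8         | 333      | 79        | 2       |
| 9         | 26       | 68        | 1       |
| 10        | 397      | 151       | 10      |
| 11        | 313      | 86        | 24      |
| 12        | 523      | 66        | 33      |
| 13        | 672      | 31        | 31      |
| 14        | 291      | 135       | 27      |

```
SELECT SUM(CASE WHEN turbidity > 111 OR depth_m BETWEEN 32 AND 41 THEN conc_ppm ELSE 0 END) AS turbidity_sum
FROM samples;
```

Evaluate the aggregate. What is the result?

sample_id=3: ✓ → 96
sample_id=4: ✗
sample_id=5: ✗
sample_id=6: ✓ → 48
sample_id=7: ✓ → 874
sample_id=8: ✗
sample_id=9: ✗
sample_id=10: ✓ → 397
sample_id=11: ✗
sample_id=12: ✓ → 523
sample_id=13: ✗
sample_id=14: ✓ → 291
turbidity_sum = 96 + 48 + 874 + 397 + 523 + 291 = 2229

2229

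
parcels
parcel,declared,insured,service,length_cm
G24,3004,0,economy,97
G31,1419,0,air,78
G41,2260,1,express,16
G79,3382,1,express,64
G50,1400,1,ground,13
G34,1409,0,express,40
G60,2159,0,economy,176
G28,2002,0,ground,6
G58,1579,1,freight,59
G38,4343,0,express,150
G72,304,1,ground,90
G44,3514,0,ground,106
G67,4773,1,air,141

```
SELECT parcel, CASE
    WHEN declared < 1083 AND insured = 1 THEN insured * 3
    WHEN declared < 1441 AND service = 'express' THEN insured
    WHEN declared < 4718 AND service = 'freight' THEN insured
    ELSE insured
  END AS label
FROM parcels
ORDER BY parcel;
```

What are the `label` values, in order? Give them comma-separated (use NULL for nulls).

parcel=G24: ELSE → 0
parcel=G28: ELSE → 0
parcel=G31: ELSE → 0
parcel=G34: declared < 1441 AND service = 'express' → 0
parcel=G38: ELSE → 0
parcel=G41: ELSE → 1
parcel=G44: ELSE → 0
parcel=G50: ELSE → 1
parcel=G58: declared < 4718 AND service = 'freight' → 1
parcel=G60: ELSE → 0
parcel=G67: ELSE → 1
parcel=G72: declared < 1083 AND insured = 1 → 3
parcel=G79: ELSE → 1

0, 0, 0, 0, 0, 1, 0, 1, 1, 0, 1, 3, 1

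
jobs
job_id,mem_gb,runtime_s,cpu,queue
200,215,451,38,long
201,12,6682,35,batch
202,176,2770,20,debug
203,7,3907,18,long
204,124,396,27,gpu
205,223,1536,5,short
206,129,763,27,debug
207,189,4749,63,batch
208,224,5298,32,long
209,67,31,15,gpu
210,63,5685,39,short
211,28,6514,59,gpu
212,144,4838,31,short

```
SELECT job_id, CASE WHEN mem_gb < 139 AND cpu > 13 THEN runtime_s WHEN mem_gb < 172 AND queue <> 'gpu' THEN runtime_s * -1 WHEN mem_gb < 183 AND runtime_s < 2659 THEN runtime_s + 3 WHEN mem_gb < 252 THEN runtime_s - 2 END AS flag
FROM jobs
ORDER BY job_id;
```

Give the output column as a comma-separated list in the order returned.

job_id=200: mem_gb < 252 → 449
job_id=201: mem_gb < 139 AND cpu > 13 → 6682
job_id=202: mem_gb < 252 → 2768
job_id=203: mem_gb < 139 AND cpu > 13 → 3907
job_id=204: mem_gb < 139 AND cpu > 13 → 396
job_id=205: mem_gb < 252 → 1534
job_id=206: mem_gb < 139 AND cpu > 13 → 763
job_id=207: mem_gb < 252 → 4747
job_id=208: mem_gb < 252 → 5296
job_id=209: mem_gb < 139 AND cpu > 13 → 31
job_id=210: mem_gb < 139 AND cpu > 13 → 5685
job_id=211: mem_gb < 139 AND cpu > 13 → 6514
job_id=212: mem_gb < 172 AND queue <> 'gpu' → -4838

449, 6682, 2768, 3907, 396, 1534, 763, 4747, 5296, 31, 5685, 6514, -4838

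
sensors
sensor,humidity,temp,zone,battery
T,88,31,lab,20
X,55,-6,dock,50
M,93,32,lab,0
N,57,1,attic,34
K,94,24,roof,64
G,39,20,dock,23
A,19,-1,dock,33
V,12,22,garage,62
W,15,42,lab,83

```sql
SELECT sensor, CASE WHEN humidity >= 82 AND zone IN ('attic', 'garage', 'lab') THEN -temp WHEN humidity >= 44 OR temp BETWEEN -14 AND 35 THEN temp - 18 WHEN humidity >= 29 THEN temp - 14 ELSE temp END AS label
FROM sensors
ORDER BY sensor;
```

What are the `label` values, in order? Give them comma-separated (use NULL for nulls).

-19, 2, 6, -32, -17, -31, 4, 42, -24

sensor=A: humidity >= 44 OR temp BETWEEN -14 AND 35 → -19
sensor=G: humidity >= 44 OR temp BETWEEN -14 AND 35 → 2
sensor=K: humidity >= 44 OR temp BETWEEN -14 AND 35 → 6
sensor=M: humidity >= 82 AND zone IN ('attic', 'garage', 'lab') → -32
sensor=N: humidity >= 44 OR temp BETWEEN -14 AND 35 → -17
sensor=T: humidity >= 82 AND zone IN ('attic', 'garage', 'lab') → -31
sensor=V: humidity >= 44 OR temp BETWEEN -14 AND 35 → 4
sensor=W: ELSE → 42
sensor=X: humidity >= 44 OR temp BETWEEN -14 AND 35 → -24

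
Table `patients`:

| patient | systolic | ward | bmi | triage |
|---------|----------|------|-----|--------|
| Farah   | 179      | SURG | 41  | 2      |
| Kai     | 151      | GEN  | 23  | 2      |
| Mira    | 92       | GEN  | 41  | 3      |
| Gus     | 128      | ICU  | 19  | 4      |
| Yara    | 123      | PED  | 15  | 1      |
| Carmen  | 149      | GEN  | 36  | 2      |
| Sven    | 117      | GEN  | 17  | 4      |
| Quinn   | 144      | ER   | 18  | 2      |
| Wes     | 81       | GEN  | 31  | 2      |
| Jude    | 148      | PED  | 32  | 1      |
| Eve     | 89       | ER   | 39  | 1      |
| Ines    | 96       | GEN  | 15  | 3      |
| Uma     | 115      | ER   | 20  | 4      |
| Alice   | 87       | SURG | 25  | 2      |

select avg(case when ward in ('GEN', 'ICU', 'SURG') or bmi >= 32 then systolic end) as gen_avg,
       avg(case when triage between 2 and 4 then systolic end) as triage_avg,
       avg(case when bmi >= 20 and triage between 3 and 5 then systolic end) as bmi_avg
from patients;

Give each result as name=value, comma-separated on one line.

[gen_avg: ward in ('GEN', 'ICU', 'SURG') or bmi >= 32]
patient=Farah: ✓ → 179
patient=Kai: ✓ → 151
patient=Mira: ✓ → 92
patient=Gus: ✓ → 128
patient=Yara: ✗
patient=Carmen: ✓ → 149
patient=Sven: ✓ → 117
patient=Quinn: ✗
patient=Wes: ✓ → 81
patient=Jude: ✓ → 148
patient=Eve: ✓ → 89
patient=Ines: ✓ → 96
patient=Uma: ✗
patient=Alice: ✓ → 87
gen_avg = (179 + 151 + 92 + 128 + 149 + 117 + 81 + 148 + 89 + 96 + 87) / 11 = 119.7272727273
—
[triage_avg: triage between 2 and 4]
patient=Farah: ✓ → 179
patient=Kai: ✓ → 151
patient=Mira: ✓ → 92
patient=Gus: ✓ → 128
patient=Yara: ✗
patient=Carmen: ✓ → 149
patient=Sven: ✓ → 117
patient=Quinn: ✓ → 144
patient=Wes: ✓ → 81
patient=Jude: ✗
patient=Eve: ✗
patient=Ines: ✓ → 96
patient=Uma: ✓ → 115
patient=Alice: ✓ → 87
triage_avg = (179 + 151 + 92 + 128 + 149 + 117 + 144 + 81 + 96 + 115 + 87) / 11 = 121.7272727273
—
[bmi_avg: bmi >= 20 and triage between 3 and 5]
patient=Farah: ✗
patient=Kai: ✗
patient=Mira: ✓ → 92
patient=Gus: ✗
patient=Yara: ✗
patient=Carmen: ✗
patient=Sven: ✗
patient=Quinn: ✗
patient=Wes: ✗
patient=Jude: ✗
patient=Eve: ✗
patient=Ines: ✗
patient=Uma: ✓ → 115
patient=Alice: ✗
bmi_avg = (92 + 115) / 2 = 103.5

gen_avg=119.7272727273, triage_avg=121.7272727273, bmi_avg=103.5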